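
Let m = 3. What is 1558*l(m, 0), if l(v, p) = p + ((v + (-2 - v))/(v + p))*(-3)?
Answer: 3116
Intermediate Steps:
l(v, p) = p + 6/(p + v) (l(v, p) = p - 2/(p + v)*(-3) = p + 6/(p + v))
1558*l(m, 0) = 1558*((6 + 0**2 + 0*3)/(0 + 3)) = 1558*((6 + 0 + 0)/3) = 1558*((1/3)*6) = 1558*2 = 3116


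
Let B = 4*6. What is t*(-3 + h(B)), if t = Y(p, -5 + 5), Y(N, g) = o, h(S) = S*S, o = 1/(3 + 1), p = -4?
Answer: 573/4 ≈ 143.25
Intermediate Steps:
B = 24
o = ¼ (o = 1/4 = ¼ ≈ 0.25000)
h(S) = S²
Y(N, g) = ¼
t = ¼ ≈ 0.25000
t*(-3 + h(B)) = (-3 + 24²)/4 = (-3 + 576)/4 = (¼)*573 = 573/4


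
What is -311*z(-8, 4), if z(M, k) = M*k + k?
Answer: 8708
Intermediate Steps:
z(M, k) = k + M*k
-311*z(-8, 4) = -1244*(1 - 8) = -1244*(-7) = -311*(-28) = 8708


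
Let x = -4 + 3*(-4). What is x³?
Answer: -4096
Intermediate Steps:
x = -16 (x = -4 - 12 = -16)
x³ = (-16)³ = -4096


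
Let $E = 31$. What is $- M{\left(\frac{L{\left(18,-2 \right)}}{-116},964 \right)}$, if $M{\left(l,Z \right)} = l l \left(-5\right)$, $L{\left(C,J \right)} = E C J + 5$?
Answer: $\frac{6171605}{13456} \approx 458.65$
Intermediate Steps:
$L{\left(C,J \right)} = 5 + 31 C J$ ($L{\left(C,J \right)} = 31 C J + 5 = 5 + 31 C J$)
$M{\left(l,Z \right)} = - 5 l^{2}$ ($M{\left(l,Z \right)} = l^{2} \left(-5\right) = - 5 l^{2}$)
$- M{\left(\frac{L{\left(18,-2 \right)}}{-116},964 \right)} = - \left(-5\right) \left(\frac{5 + 31 \cdot 18 \left(-2\right)}{-116}\right)^{2} = - \left(-5\right) \left(\left(5 - 1116\right) \left(- \frac{1}{116}\right)\right)^{2} = - \left(-5\right) \left(\left(-1111\right) \left(- \frac{1}{116}\right)\right)^{2} = - \left(-5\right) \left(\frac{1111}{116}\right)^{2} = - \frac{\left(-5\right) 1234321}{13456} = \left(-1\right) \left(- \frac{6171605}{13456}\right) = \frac{6171605}{13456}$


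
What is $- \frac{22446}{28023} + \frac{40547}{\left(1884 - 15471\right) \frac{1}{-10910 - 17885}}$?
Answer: $\frac{10905990972031}{126916167} \approx 85931.0$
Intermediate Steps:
$- \frac{22446}{28023} + \frac{40547}{\left(1884 - 15471\right) \frac{1}{-10910 - 17885}} = \left(-22446\right) \frac{1}{28023} + \frac{40547}{\left(-13587\right) \frac{1}{-28795}} = - \frac{7482}{9341} + \frac{40547}{\left(-13587\right) \left(- \frac{1}{28795}\right)} = - \frac{7482}{9341} + \frac{40547}{\frac{13587}{28795}} = - \frac{7482}{9341} + 40547 \cdot \frac{28795}{13587} = - \frac{7482}{9341} + \frac{1167550865}{13587} = \frac{10905990972031}{126916167}$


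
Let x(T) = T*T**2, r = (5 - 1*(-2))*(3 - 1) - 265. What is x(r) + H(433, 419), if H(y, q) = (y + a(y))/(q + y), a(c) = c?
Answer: -6736444493/426 ≈ -1.5813e+7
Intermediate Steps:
H(y, q) = 2*y/(q + y) (H(y, q) = (y + y)/(q + y) = (2*y)/(q + y) = 2*y/(q + y))
r = -251 (r = (5 + 2)*2 - 265 = 7*2 - 265 = 14 - 265 = -251)
x(T) = T**3
x(r) + H(433, 419) = (-251)**3 + 2*433/(419 + 433) = -15813251 + 2*433/852 = -15813251 + 2*433*(1/852) = -15813251 + 433/426 = -6736444493/426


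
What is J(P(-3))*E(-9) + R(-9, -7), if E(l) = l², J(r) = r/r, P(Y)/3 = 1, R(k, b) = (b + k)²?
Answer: 337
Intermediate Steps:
P(Y) = 3 (P(Y) = 3*1 = 3)
J(r) = 1
J(P(-3))*E(-9) + R(-9, -7) = 1*(-9)² + (-7 - 9)² = 1*81 + (-16)² = 81 + 256 = 337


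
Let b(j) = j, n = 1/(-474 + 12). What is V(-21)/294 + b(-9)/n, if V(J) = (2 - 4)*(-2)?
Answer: 611228/147 ≈ 4158.0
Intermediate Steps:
V(J) = 4 (V(J) = -2*(-2) = 4)
n = -1/462 (n = 1/(-462) = -1/462 ≈ -0.0021645)
V(-21)/294 + b(-9)/n = 4/294 - 9/(-1/462) = 4*(1/294) - 9*(-462) = 2/147 + 4158 = 611228/147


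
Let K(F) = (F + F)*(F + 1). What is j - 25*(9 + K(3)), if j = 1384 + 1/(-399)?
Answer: 223040/399 ≈ 559.00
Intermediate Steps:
K(F) = 2*F*(1 + F) (K(F) = (2*F)*(1 + F) = 2*F*(1 + F))
j = 552215/399 (j = 1384 - 1/399 = 552215/399 ≈ 1384.0)
j - 25*(9 + K(3)) = 552215/399 - 25*(9 + 2*3*(1 + 3)) = 552215/399 - 25*(9 + 2*3*4) = 552215/399 - 25*(9 + 24) = 552215/399 - 25*33 = 552215/399 - 1*825 = 552215/399 - 825 = 223040/399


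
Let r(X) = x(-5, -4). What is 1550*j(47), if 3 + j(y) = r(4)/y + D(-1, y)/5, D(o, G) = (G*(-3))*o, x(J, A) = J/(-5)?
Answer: 1837370/47 ≈ 39093.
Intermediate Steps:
x(J, A) = -J/5 (x(J, A) = J*(-⅕) = -J/5)
r(X) = 1 (r(X) = -⅕*(-5) = 1)
D(o, G) = -3*G*o (D(o, G) = (-3*G)*o = -3*G*o)
j(y) = -3 + 1/y + 3*y/5 (j(y) = -3 + (1/y - 3*y*(-1)/5) = -3 + (1/y + (3*y)*(⅕)) = -3 + (1/y + 3*y/5) = -3 + 1/y + 3*y/5)
1550*j(47) = 1550*(-3 + 1/47 + (⅗)*47) = 1550*(-3 + 1/47 + 141/5) = 1550*(5927/235) = 1837370/47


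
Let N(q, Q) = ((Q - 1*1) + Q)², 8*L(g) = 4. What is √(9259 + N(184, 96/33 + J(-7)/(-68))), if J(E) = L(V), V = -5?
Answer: √5193357185/748 ≈ 96.344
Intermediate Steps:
L(g) = ½ (L(g) = (⅛)*4 = ½)
J(E) = ½
N(q, Q) = (-1 + 2*Q)² (N(q, Q) = ((Q - 1) + Q)² = ((-1 + Q) + Q)² = (-1 + 2*Q)²)
√(9259 + N(184, 96/33 + J(-7)/(-68))) = √(9259 + (-1 + 2*(96/33 + (½)/(-68)))²) = √(9259 + (-1 + 2*(96*(1/33) + (½)*(-1/68)))²) = √(9259 + (-1 + 2*(32/11 - 1/136))²) = √(9259 + (-1 + 2*(4341/1496))²) = √(9259 + (-1 + 4341/748)²) = √(9259 + (3593/748)²) = √(9259 + 12909649/559504) = √(5193357185/559504) = √5193357185/748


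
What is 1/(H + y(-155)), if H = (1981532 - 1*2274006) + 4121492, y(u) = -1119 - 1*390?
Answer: 1/3827509 ≈ 2.6127e-7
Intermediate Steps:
y(u) = -1509 (y(u) = -1119 - 390 = -1509)
H = 3829018 (H = (1981532 - 2274006) + 4121492 = -292474 + 4121492 = 3829018)
1/(H + y(-155)) = 1/(3829018 - 1509) = 1/3827509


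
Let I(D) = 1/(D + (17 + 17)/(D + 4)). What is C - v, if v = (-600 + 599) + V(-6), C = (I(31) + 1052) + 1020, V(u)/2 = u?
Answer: 2333150/1119 ≈ 2085.0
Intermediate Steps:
V(u) = 2*u
I(D) = 1/(D + 34/(4 + D))
C = 2318603/1119 (C = ((4 + 31)/(34 + 31**2 + 4*31) + 1052) + 1020 = (35/(34 + 961 + 124) + 1052) + 1020 = (35/1119 + 1052) + 1020 = 1177223/1119 + 1020 = 2318603/1119 ≈ 2072.0)
v = -13 (v = (-600 + 599) + 2*(-6) = -1 - 12 = -13)
C - v = 2318603/1119 - 1*(-13) = 2318603/1119 + 13 = 2333150/1119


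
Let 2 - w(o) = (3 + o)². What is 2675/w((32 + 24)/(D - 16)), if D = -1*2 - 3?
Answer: 24075/17 ≈ 1416.2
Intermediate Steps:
D = -5 (D = -2 - 3 = -5)
w(o) = 2 - (3 + o)²
2675/w((32 + 24)/(D - 16)) = 2675/(2 - (3 + (32 + 24)/(-5 - 16))²) = 2675/(2 - (3 + 56/(-21))²) = 2675/(2 - (3 + 56*(-1/21))²) = 2675/(2 - (3 - 8/3)²) = 2675/(2 - (⅓)²) = 2675/(2 - 1*⅑) = 2675/(2 - ⅑) = 2675/(17/9) = 2675*(9/17) = 24075/17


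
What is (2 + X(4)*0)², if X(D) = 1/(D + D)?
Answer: 4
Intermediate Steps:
X(D) = 1/(2*D)
(2 + X(4)*0)² = (2 + ((½)/4)*0)² = (2 + ((½)*(¼))*0)² = (2 + (⅛)*0)² = (2 + 0)² = 2² = 4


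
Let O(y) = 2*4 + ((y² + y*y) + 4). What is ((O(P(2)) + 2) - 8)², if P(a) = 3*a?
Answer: 6084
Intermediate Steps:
O(y) = 12 + 2*y² (O(y) = 8 + ((y² + y²) + 4) = 8 + (2*y² + 4) = 8 + (4 + 2*y²) = 12 + 2*y²)
((O(P(2)) + 2) - 8)² = (((12 + 2*(3*2)²) + 2) - 8)² = (((12 + 2*6²) + 2) - 8)² = (((12 + 2*36) + 2) - 8)² = (((12 + 72) + 2) - 8)² = ((84 + 2) - 8)² = (86 - 8)² = 78² = 6084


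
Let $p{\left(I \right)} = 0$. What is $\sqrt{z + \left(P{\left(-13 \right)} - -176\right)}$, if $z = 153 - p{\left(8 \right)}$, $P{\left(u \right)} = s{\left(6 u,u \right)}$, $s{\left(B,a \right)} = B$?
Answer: $\sqrt{251} \approx 15.843$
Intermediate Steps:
$P{\left(u \right)} = 6 u$
$z = 153$ ($z = 153 - 0 = 153 + 0 = 153$)
$\sqrt{z + \left(P{\left(-13 \right)} - -176\right)} = \sqrt{153 + \left(6 \left(-13\right) - -176\right)} = \sqrt{153 + \left(-78 + 176\right)} = \sqrt{153 + 98} = \sqrt{251}$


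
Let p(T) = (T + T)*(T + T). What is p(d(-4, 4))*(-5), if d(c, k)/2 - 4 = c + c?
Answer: -1280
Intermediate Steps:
d(c, k) = 8 + 4*c (d(c, k) = 8 + 2*(c + c) = 8 + 2*(2*c) = 8 + 4*c)
p(T) = 4*T² (p(T) = (2*T)*(2*T) = 4*T²)
p(d(-4, 4))*(-5) = (4*(8 + 4*(-4))²)*(-5) = (4*(8 - 16)²)*(-5) = (4*(-8)²)*(-5) = (4*64)*(-5) = 256*(-5) = -1280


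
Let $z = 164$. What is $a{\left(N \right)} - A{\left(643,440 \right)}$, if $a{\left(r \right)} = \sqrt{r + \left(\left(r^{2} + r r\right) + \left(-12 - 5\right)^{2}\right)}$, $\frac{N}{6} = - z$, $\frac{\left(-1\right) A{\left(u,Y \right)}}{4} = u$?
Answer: $2572 + \sqrt{1935817} \approx 3963.3$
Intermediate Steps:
$A{\left(u,Y \right)} = - 4 u$
$N = -984$ ($N = 6 \left(\left(-1\right) 164\right) = 6 \left(-164\right) = -984$)
$a{\left(r \right)} = \sqrt{289 + r + 2 r^{2}}$ ($a{\left(r \right)} = \sqrt{r + \left(\left(r^{2} + r^{2}\right) + \left(-17\right)^{2}\right)} = \sqrt{r + \left(2 r^{2} + 289\right)} = \sqrt{r + \left(289 + 2 r^{2}\right)} = \sqrt{289 + r + 2 r^{2}}$)
$a{\left(N \right)} - A{\left(643,440 \right)} = \sqrt{289 - 984 + 2 \left(-984\right)^{2}} - \left(-4\right) 643 = \sqrt{289 - 984 + 2 \cdot 968256} - -2572 = \sqrt{289 - 984 + 1936512} + 2572 = \sqrt{1935817} + 2572 = 2572 + \sqrt{1935817}$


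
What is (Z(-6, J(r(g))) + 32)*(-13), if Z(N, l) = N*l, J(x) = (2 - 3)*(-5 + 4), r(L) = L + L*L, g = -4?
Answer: -338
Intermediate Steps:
r(L) = L + L**2
J(x) = 1 (J(x) = -1*(-1) = 1)
(Z(-6, J(r(g))) + 32)*(-13) = (-6*1 + 32)*(-13) = (-6 + 32)*(-13) = 26*(-13) = -338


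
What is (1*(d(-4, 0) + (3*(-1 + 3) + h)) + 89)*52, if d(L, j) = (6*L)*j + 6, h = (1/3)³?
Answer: 141856/27 ≈ 5253.9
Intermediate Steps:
h = 1/27 (h = (⅓)³ = 1/27 ≈ 0.037037)
d(L, j) = 6 + 6*L*j (d(L, j) = 6*L*j + 6 = 6 + 6*L*j)
(1*(d(-4, 0) + (3*(-1 + 3) + h)) + 89)*52 = (1*((6 + 6*(-4)*0) + (3*(-1 + 3) + 1/27)) + 89)*52 = (1*((6 + 0) + (3*2 + 1/27)) + 89)*52 = (1*(6 + (6 + 1/27)) + 89)*52 = (1*(6 + 163/27) + 89)*52 = (1*(325/27) + 89)*52 = (325/27 + 89)*52 = (2728/27)*52 = 141856/27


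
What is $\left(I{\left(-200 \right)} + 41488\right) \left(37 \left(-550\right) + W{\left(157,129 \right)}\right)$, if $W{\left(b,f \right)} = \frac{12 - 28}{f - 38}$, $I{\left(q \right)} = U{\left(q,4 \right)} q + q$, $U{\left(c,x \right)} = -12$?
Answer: $- \frac{80904321808}{91} \approx -8.8906 \cdot 10^{8}$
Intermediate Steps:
$I{\left(q \right)} = - 11 q$ ($I{\left(q \right)} = - 12 q + q = - 11 q$)
$W{\left(b,f \right)} = - \frac{16}{-38 + f}$
$\left(I{\left(-200 \right)} + 41488\right) \left(37 \left(-550\right) + W{\left(157,129 \right)}\right) = \left(\left(-11\right) \left(-200\right) + 41488\right) \left(37 \left(-550\right) - \frac{16}{-38 + 129}\right) = \left(2200 + 41488\right) \left(-20350 - \frac{16}{91}\right) = 43688 \left(-20350 - \frac{16}{91}\right) = 43688 \left(- \frac{1851866}{91}\right) = - \frac{80904321808}{91}$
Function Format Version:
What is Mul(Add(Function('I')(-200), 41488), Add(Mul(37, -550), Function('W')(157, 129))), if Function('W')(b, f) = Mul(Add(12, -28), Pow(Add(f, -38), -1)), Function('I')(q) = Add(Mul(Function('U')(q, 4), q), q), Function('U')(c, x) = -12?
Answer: Rational(-80904321808, 91) ≈ -8.8906e+8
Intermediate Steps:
Function('I')(q) = Mul(-11, q) (Function('I')(q) = Add(Mul(-12, q), q) = Mul(-11, q))
Function('W')(b, f) = Mul(-16, Pow(Add(-38, f), -1))
Mul(Add(Function('I')(-200), 41488), Add(Mul(37, -550), Function('W')(157, 129))) = Mul(Add(Mul(-11, -200), 41488), Add(Mul(37, -550), Mul(-16, Pow(Add(-38, 129), -1)))) = Mul(Add(2200, 41488), Add(-20350, Mul(-16, Pow(91, -1)))) = Mul(43688, Add(-20350, Mul(-16, Rational(1, 91)))) = Mul(43688, Add(-20350, Rational(-16, 91))) = Mul(43688, Rational(-1851866, 91)) = Rational(-80904321808, 91)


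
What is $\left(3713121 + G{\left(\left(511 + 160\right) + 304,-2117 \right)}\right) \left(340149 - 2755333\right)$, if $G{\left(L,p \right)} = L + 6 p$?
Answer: $-8939547566496$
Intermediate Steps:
$\left(3713121 + G{\left(\left(511 + 160\right) + 304,-2117 \right)}\right) \left(340149 - 2755333\right) = \left(3713121 + \left(\left(\left(511 + 160\right) + 304\right) + 6 \left(-2117\right)\right)\right) \left(340149 - 2755333\right) = \left(3713121 + \left(\left(671 + 304\right) - 12702\right)\right) \left(-2415184\right) = \left(3713121 + \left(975 - 12702\right)\right) \left(-2415184\right) = \left(3713121 - 11727\right) \left(-2415184\right) = 3701394 \left(-2415184\right) = -8939547566496$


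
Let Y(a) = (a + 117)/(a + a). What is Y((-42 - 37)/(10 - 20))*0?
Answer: 0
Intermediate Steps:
Y(a) = (117 + a)/(2*a) (Y(a) = (117 + a)/((2*a)) = (117 + a)*(1/(2*a)) = (117 + a)/(2*a))
Y((-42 - 37)/(10 - 20))*0 = ((117 + (-42 - 37)/(10 - 20))/(2*(((-42 - 37)/(10 - 20)))))*0 = ((117 - 79/(-10))/(2*((-79/(-10)))))*0 = ((117 - 79*(-⅒))/(2*((-79*(-⅒)))))*0 = ((117 + 79/10)/(2*(79/10)))*0 = ((½)*(10/79)*(1249/10))*0 = (1249/158)*0 = 0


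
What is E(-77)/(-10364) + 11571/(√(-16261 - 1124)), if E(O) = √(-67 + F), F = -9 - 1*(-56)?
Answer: I*(-1051946*√17385 - 305*√5)/1580510 ≈ -87.758*I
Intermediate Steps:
F = 47 (F = -9 + 56 = 47)
E(O) = 2*I*√5 (E(O) = √(-67 + 47) = √(-20) = 2*I*√5)
E(-77)/(-10364) + 11571/(√(-16261 - 1124)) = (2*I*√5)/(-10364) + 11571/(√(-16261 - 1124)) = (2*I*√5)*(-1/10364) + 11571/(√(-17385)) = -I*√5/5182 + 11571/((I*√17385)) = -I*√5/5182 + 11571*(-I*√17385/17385) = -I*√5/5182 - 203*I*√17385/305 = -203*I*√17385/305 - I*√5/5182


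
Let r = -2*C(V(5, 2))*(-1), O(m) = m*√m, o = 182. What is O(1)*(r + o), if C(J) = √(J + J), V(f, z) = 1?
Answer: 182 + 2*√2 ≈ 184.83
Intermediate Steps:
O(m) = m^(3/2)
C(J) = √2*√J (C(J) = √(2*J) = √2*√J)
r = 2*√2 (r = -2*√2*√1*(-1) = -2*√2*(-1) = 2*√2 ≈ 2.8284)
O(1)*(r + o) = 1^(3/2)*(2*√2 + 182) = 1*(182 + 2*√2) = 182 + 2*√2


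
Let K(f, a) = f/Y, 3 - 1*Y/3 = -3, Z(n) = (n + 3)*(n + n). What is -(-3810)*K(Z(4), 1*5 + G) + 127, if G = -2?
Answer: 35941/3 ≈ 11980.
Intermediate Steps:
Z(n) = 2*n*(3 + n) (Z(n) = (3 + n)*(2*n) = 2*n*(3 + n))
Y = 18 (Y = 9 - 3*(-3) = 9 + 9 = 18)
K(f, a) = f/18
-(-3810)*K(Z(4), 1*5 + G) + 127 = -(-3810)*(2*4*(3 + 4))/18 + 127 = -(-3810)*(2*4*7)/18 + 127 = -(-3810)*(1/18)*56 + 127 = -(-3810)*28/9 + 127 = -127*(-280/3) + 127 = 35560/3 + 127 = 35941/3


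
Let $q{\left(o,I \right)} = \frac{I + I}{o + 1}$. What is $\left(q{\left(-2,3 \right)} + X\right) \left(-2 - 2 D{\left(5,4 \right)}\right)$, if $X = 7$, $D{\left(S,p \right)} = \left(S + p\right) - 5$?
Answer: $-10$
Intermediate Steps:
$D{\left(S,p \right)} = -5 + S + p$
$q{\left(o,I \right)} = \frac{2 I}{1 + o}$
$\left(q{\left(-2,3 \right)} + X\right) \left(-2 - 2 D{\left(5,4 \right)}\right) = \left(2 \cdot 3 \frac{1}{1 - 2} + 7\right) \left(-2 - 2 \left(-5 + 5 + 4\right)\right) = \left(2 \cdot 3 \frac{1}{-1} + 7\right) \left(-2 - 8\right) = \left(2 \cdot 3 \left(-1\right) + 7\right) \left(-2 - 8\right) = \left(-6 + 7\right) \left(-10\right) = 1 \left(-10\right) = -10$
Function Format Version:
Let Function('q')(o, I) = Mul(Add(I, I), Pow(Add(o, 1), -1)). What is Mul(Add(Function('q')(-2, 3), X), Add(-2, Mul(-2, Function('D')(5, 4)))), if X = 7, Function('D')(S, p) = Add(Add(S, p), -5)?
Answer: -10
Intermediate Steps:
Function('D')(S, p) = Add(-5, S, p)
Function('q')(o, I) = Mul(2, I, Pow(Add(1, o), -1)) (Function('q')(o, I) = Mul(Mul(2, I), Pow(Add(1, o), -1)) = Mul(2, I, Pow(Add(1, o), -1)))
Mul(Add(Function('q')(-2, 3), X), Add(-2, Mul(-2, Function('D')(5, 4)))) = Mul(Add(Mul(2, 3, Pow(Add(1, -2), -1)), 7), Add(-2, Mul(-2, Add(-5, 5, 4)))) = Mul(Add(Mul(2, 3, Pow(-1, -1)), 7), Add(-2, Mul(-2, 4))) = Mul(Add(Mul(2, 3, -1), 7), Add(-2, -8)) = Mul(Add(-6, 7), -10) = Mul(1, -10) = -10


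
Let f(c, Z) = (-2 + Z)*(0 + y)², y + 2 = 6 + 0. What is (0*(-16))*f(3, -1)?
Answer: 0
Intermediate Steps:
y = 4 (y = -2 + (6 + 0) = -2 + 6 = 4)
f(c, Z) = -32 + 16*Z (f(c, Z) = (-2 + Z)*(0 + 4)² = (-2 + Z)*4² = (-2 + Z)*16 = -32 + 16*Z)
(0*(-16))*f(3, -1) = (0*(-16))*(-32 + 16*(-1)) = 0*(-32 - 16) = 0*(-48) = 0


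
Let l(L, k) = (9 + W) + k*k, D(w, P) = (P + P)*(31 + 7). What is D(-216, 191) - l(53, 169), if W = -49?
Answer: -14005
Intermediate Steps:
D(w, P) = 76*P (D(w, P) = (2*P)*38 = 76*P)
l(L, k) = -40 + k**2 (l(L, k) = (9 - 49) + k*k = -40 + k**2)
D(-216, 191) - l(53, 169) = 76*191 - (-40 + 169**2) = 14516 - (-40 + 28561) = 14516 - 1*28521 = 14516 - 28521 = -14005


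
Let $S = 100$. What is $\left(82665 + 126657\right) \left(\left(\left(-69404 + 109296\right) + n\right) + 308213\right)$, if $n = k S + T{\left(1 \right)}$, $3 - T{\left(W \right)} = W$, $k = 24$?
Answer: $73368826254$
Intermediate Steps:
$T{\left(W \right)} = 3 - W$
$n = 2402$ ($n = 24 \cdot 100 + \left(3 - 1\right) = 2400 + \left(3 - 1\right) = 2400 + 2 = 2402$)
$\left(82665 + 126657\right) \left(\left(\left(-69404 + 109296\right) + n\right) + 308213\right) = \left(82665 + 126657\right) \left(\left(\left(-69404 + 109296\right) + 2402\right) + 308213\right) = 209322 \left(\left(39892 + 2402\right) + 308213\right) = 209322 \left(42294 + 308213\right) = 209322 \cdot 350507 = 73368826254$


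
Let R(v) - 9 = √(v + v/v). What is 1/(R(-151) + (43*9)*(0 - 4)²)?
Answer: 2067/12817517 - 5*I*√6/38452551 ≈ 0.00016126 - 3.1851e-7*I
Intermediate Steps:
R(v) = 9 + √(1 + v) (R(v) = 9 + √(v + v/v) = 9 + √(v + 1) = 9 + √(1 + v))
1/(R(-151) + (43*9)*(0 - 4)²) = 1/((9 + √(1 - 151)) + (43*9)*(0 - 4)²) = 1/((9 + √(-150)) + 387*(-4)²) = 1/((9 + 5*I*√6) + 387*16) = 1/((9 + 5*I*√6) + 6192) = 1/(6201 + 5*I*√6)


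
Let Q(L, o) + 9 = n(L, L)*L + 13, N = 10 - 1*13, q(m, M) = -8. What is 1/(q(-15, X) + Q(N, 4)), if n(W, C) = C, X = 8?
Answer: 1/5 ≈ 0.20000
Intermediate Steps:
N = -3 (N = 10 - 13 = -3)
Q(L, o) = 4 + L**2 (Q(L, o) = -9 + (L*L + 13) = -9 + (L**2 + 13) = -9 + (13 + L**2) = 4 + L**2)
1/(q(-15, X) + Q(N, 4)) = 1/(-8 + (4 + (-3)**2)) = 1/(-8 + (4 + 9)) = 1/(-8 + 13) = 1/5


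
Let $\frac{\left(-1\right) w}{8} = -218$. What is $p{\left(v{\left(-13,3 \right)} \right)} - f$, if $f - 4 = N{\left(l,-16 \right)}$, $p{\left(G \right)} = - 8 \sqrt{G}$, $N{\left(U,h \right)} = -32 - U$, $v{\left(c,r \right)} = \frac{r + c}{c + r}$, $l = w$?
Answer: $1764$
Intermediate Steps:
$w = 1744$ ($w = \left(-8\right) \left(-218\right) = 1744$)
$l = 1744$
$v{\left(c,r \right)} = 1$ ($v{\left(c,r \right)} = \frac{c + r}{c + r} = 1$)
$f = -1772$ ($f = 4 - 1776 = -1772$)
$p{\left(v{\left(-13,3 \right)} \right)} - f = - 8 \sqrt{1} - -1772 = \left(-8\right) 1 + 1772 = -8 + 1772 = 1764$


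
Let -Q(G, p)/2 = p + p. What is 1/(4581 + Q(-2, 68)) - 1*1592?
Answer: -6859927/4309 ≈ -1592.0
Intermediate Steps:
Q(G, p) = -4*p (Q(G, p) = -2*(p + p) = -4*p)
1/(4581 + Q(-2, 68)) - 1*1592 = 1/(4581 - 4*68) - 1*1592 = 1/(4581 - 272) - 1592 = 1/4309 - 1592 = -6859927/4309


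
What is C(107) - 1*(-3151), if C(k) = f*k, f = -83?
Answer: -5730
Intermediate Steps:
C(k) = -83*k
C(107) - 1*(-3151) = -83*107 - 1*(-3151) = -8881 + 3151 = -5730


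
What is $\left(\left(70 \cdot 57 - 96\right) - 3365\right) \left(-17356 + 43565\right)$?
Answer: $13864561$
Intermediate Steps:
$\left(\left(70 \cdot 57 - 96\right) - 3365\right) \left(-17356 + 43565\right) = \left(\left(3990 - 96\right) - 3365\right) 26209 = \left(3894 - 3365\right) 26209 = 529 \cdot 26209 = 13864561$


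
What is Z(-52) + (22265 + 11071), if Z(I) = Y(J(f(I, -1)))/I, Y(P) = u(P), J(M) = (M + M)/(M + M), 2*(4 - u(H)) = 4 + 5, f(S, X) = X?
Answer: 3466945/104 ≈ 33336.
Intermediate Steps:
u(H) = -½ (u(H) = 4 - (4 + 5)/2 = 4 - ½*9 = 4 - 9/2 = -½)
J(M) = 1 (J(M) = (2*M)/((2*M)) = (2*M)*(1/(2*M)) = 1)
Y(P) = -½
Z(I) = -1/(2*I)
Z(-52) + (22265 + 11071) = -½/(-52) + (22265 + 11071) = -½*(-1/52) + 33336 = 1/104 + 33336 = 3466945/104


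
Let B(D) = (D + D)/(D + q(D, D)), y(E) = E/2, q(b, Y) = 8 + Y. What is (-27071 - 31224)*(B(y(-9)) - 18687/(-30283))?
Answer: -16977486030/30283 ≈ -5.6063e+5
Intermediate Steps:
y(E) = E/2 (y(E) = E*(½) = E/2)
B(D) = 2*D/(8 + 2*D) (B(D) = (D + D)/(D + (8 + D)) = (2*D)/(8 + 2*D) = 2*D/(8 + 2*D))
(-27071 - 31224)*(B(y(-9)) - 18687/(-30283)) = (-27071 - 31224)*(((½)*(-9))/(4 + (½)*(-9)) - 18687/(-30283)) = -58295*(-9/(2*(4 - 9/2)) - 18687*(-1/30283)) = -58295*(-9/(2*(-½)) + 18687/30283) = -58295*(-9/2*(-2) + 18687/30283) = -58295*(9 + 18687/30283) = -58295*291234/30283 = -16977486030/30283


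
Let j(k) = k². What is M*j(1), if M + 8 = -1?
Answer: -9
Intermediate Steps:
M = -9 (M = -8 - 1 = -9)
M*j(1) = -9*1² = -9*1 = -9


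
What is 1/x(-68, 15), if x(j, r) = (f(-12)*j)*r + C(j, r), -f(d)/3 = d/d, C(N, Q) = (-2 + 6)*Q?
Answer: 1/3120 ≈ 0.00032051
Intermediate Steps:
C(N, Q) = 4*Q
f(d) = -3 (f(d) = -3*d/d = -3*1 = -3)
x(j, r) = 4*r - 3*j*r (x(j, r) = (-3*j)*r + 4*r = -3*j*r + 4*r = 4*r - 3*j*r)
1/x(-68, 15) = 1/(15*(4 - 3*(-68))) = 1/(15*(4 + 204)) = 1/(15*208) = 1/3120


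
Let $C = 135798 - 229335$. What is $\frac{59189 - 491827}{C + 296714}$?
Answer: $- \frac{432638}{203177} \approx -2.1294$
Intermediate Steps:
$C = -93537$
$\frac{59189 - 491827}{C + 296714} = \frac{59189 - 491827}{-93537 + 296714} = - \frac{432638}{203177}$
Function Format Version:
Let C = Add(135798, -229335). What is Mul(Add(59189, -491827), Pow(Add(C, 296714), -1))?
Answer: Rational(-432638, 203177) ≈ -2.1294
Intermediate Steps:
C = -93537
Mul(Add(59189, -491827), Pow(Add(C, 296714), -1)) = Mul(Add(59189, -491827), Pow(Add(-93537, 296714), -1)) = Mul(-432638, Pow(203177, -1)) = Mul(-432638, Rational(1, 203177)) = Rational(-432638, 203177)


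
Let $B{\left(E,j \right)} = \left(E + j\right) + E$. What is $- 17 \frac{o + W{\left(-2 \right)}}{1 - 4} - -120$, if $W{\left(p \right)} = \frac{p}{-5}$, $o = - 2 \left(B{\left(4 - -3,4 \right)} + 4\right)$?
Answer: $- \frac{1906}{15} \approx -127.07$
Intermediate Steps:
$B{\left(E,j \right)} = j + 2 E$
$o = -44$ ($o = - 2 \left(\left(4 + 2 \left(4 - -3\right)\right) + 4\right) = - 2 \left(\left(4 + 2 \left(4 + 3\right)\right) + 4\right) = - 2 \left(\left(4 + 2 \cdot 7\right) + 4\right) = - 2 \left(\left(4 + 14\right) + 4\right) = - 2 \left(18 + 4\right) = \left(-2\right) 22 = -44$)
$W{\left(p \right)} = - \frac{p}{5}$ ($W{\left(p \right)} = p \left(- \frac{1}{5}\right) = - \frac{p}{5}$)
$- 17 \frac{o + W{\left(-2 \right)}}{1 - 4} - -120 = - 17 \frac{-44 - - \frac{2}{5}}{1 - 4} - -120 = - 17 \frac{-44 + \frac{2}{5}}{-3} + 120 = - 17 \left(\left(- \frac{218}{5}\right) \left(- \frac{1}{3}\right)\right) + 120 = \left(-17\right) \frac{218}{15} + 120 = - \frac{3706}{15} + 120 = - \frac{1906}{15}$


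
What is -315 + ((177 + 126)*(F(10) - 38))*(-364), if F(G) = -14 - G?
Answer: 6837789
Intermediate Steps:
-315 + ((177 + 126)*(F(10) - 38))*(-364) = -315 + ((177 + 126)*((-14 - 1*10) - 38))*(-364) = -315 + (303*((-14 - 10) - 38))*(-364) = -315 + (303*(-24 - 38))*(-364) = -315 + (303*(-62))*(-364) = -315 - 18786*(-364) = -315 + 6838104 = 6837789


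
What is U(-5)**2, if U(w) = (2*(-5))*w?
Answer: 2500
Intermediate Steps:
U(w) = -10*w
U(-5)**2 = (-10*(-5))**2 = 50**2 = 2500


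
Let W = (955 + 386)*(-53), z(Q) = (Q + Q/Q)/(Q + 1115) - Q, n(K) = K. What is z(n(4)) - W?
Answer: 79526216/1119 ≈ 71069.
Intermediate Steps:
z(Q) = -Q + (1 + Q)/(1115 + Q) (z(Q) = (Q + 1)/(1115 + Q) - Q = (1 + Q)/(1115 + Q) - Q = -Q + (1 + Q)/(1115 + Q))
W = -71073 (W = 1341*(-53) = -71073)
z(n(4)) - W = (1 - 1*4² - 1114*4)/(1115 + 4) - 1*(-71073) = (1 - 1*16 - 4456)/1119 + 71073 = (1 - 16 - 4456)/1119 + 71073 = (1/1119)*(-4471) + 71073 = -4471/1119 + 71073 = 79526216/1119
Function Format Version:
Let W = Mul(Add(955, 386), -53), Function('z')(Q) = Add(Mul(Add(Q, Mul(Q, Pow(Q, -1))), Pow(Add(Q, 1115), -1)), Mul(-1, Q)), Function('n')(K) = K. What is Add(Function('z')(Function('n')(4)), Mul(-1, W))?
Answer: Rational(79526216, 1119) ≈ 71069.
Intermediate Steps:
Function('z')(Q) = Add(Mul(-1, Q), Mul(Pow(Add(1115, Q), -1), Add(1, Q))) (Function('z')(Q) = Add(Mul(Add(Q, 1), Pow(Add(1115, Q), -1)), Mul(-1, Q)) = Add(Mul(Add(1, Q), Pow(Add(1115, Q), -1)), Mul(-1, Q)) = Add(Mul(Pow(Add(1115, Q), -1), Add(1, Q)), Mul(-1, Q)) = Add(Mul(-1, Q), Mul(Pow(Add(1115, Q), -1), Add(1, Q))))
W = -71073 (W = Mul(1341, -53) = -71073)
Add(Function('z')(Function('n')(4)), Mul(-1, W)) = Add(Mul(Pow(Add(1115, 4), -1), Add(1, Mul(-1, Pow(4, 2)), Mul(-1114, 4))), Mul(-1, -71073)) = Add(Mul(Pow(1119, -1), Add(1, Mul(-1, 16), -4456)), 71073) = Add(Mul(Rational(1, 1119), Add(1, -16, -4456)), 71073) = Add(Mul(Rational(1, 1119), -4471), 71073) = Add(Rational(-4471, 1119), 71073) = Rational(79526216, 1119)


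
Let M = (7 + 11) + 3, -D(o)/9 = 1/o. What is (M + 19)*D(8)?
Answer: -45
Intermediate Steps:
D(o) = -9/o
M = 21 (M = 18 + 3 = 21)
(M + 19)*D(8) = (21 + 19)*(-9/8) = 40*(-9*⅛) = 40*(-9/8) = -45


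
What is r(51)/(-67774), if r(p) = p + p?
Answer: -51/33887 ≈ -0.0015050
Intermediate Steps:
r(p) = 2*p
r(51)/(-67774) = (2*51)/(-67774) = 102*(-1/67774) = -51/33887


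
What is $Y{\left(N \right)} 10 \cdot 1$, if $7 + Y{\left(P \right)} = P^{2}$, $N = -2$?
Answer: $-30$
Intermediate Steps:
$Y{\left(P \right)} = -7 + P^{2}$
$Y{\left(N \right)} 10 \cdot 1 = \left(-7 + \left(-2\right)^{2}\right) 10 \cdot 1 = \left(-7 + 4\right) 10 \cdot 1 = \left(-3\right) 10 \cdot 1 = \left(-30\right) 1 = -30$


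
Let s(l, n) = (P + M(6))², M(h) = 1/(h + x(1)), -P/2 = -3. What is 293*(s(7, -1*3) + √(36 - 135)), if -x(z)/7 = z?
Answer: 7325 + 879*I*√11 ≈ 7325.0 + 2915.3*I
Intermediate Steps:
x(z) = -7*z
P = 6 (P = -2*(-3) = 6)
M(h) = 1/(-7 + h) (M(h) = 1/(h - 7*1) = 1/(h - 7) = 1/(-7 + h))
s(l, n) = 25 (s(l, n) = (6 + 1/(-7 + 6))² = (6 + 1/(-1))² = (6 - 1)² = 5² = 25)
293*(s(7, -1*3) + √(36 - 135)) = 293*(25 + √(36 - 135)) = 293*(25 + √(-99)) = 293*(25 + 3*I*√11) = 7325 + 879*I*√11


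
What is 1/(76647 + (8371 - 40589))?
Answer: 1/44429 ≈ 2.2508e-5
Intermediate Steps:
1/(76647 + (8371 - 40589)) = 1/(76647 - 32218) = 1/44429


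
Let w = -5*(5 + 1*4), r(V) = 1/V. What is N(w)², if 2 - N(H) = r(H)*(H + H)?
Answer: 0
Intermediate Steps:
w = -45 (w = -5*(5 + 4) = -5*9 = -45)
N(H) = 0 (N(H) = 2 - (H + H)/H = 2 - 2*H/H = 2 - 1*2 = 2 - 2 = 0)
N(w)² = 0² = 0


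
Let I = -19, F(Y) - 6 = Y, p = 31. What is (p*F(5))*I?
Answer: -6479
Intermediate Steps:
F(Y) = 6 + Y
(p*F(5))*I = (31*(6 + 5))*(-19) = (31*11)*(-19) = 341*(-19) = -6479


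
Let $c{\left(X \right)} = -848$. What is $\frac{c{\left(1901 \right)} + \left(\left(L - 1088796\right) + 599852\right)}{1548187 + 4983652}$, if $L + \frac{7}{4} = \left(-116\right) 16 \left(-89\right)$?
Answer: $- \frac{1298439}{26127356} \approx -0.049697$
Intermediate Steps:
$L = \frac{660729}{4}$ ($L = - \frac{7}{4} + \left(-116\right) 16 \left(-89\right) = - \frac{7}{4} - -165184 = - \frac{7}{4} + 165184 = \frac{660729}{4} \approx 1.6518 \cdot 10^{5}$)
$\frac{c{\left(1901 \right)} + \left(\left(L - 1088796\right) + 599852\right)}{1548187 + 4983652} = \frac{-848 + \left(\left(\frac{660729}{4} - 1088796\right) + 599852\right)}{1548187 + 4983652} = \frac{-848 + \left(\left(\frac{660729}{4} - 1088796\right) + 599852\right)}{6531839} = \left(-848 + \left(- \frac{3694455}{4} + 599852\right)\right) \frac{1}{6531839} = \left(-848 - \frac{1295047}{4}\right) \frac{1}{6531839} = \left(- \frac{1298439}{4}\right) \frac{1}{6531839} = - \frac{1298439}{26127356}$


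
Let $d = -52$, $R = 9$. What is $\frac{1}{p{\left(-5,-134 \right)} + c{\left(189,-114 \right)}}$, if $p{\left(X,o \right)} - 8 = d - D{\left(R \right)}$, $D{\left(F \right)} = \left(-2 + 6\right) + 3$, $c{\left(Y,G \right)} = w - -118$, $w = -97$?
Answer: $- \frac{1}{30} \approx -0.033333$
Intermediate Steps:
$c{\left(Y,G \right)} = 21$ ($c{\left(Y,G \right)} = -97 - -118 = -97 + 118 = 21$)
$D{\left(F \right)} = 7$ ($D{\left(F \right)} = 4 + 3 = 7$)
$p{\left(X,o \right)} = -51$ ($p{\left(X,o \right)} = 8 - 59 = -51$)
$\frac{1}{p{\left(-5,-134 \right)} + c{\left(189,-114 \right)}} = \frac{1}{-51 + 21} = \frac{1}{-30} = - \frac{1}{30}$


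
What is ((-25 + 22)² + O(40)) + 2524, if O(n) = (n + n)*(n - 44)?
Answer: 2213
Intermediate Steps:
O(n) = 2*n*(-44 + n) (O(n) = (2*n)*(-44 + n) = 2*n*(-44 + n))
((-25 + 22)² + O(40)) + 2524 = ((-25 + 22)² + 2*40*(-44 + 40)) + 2524 = ((-3)² + 2*40*(-4)) + 2524 = (9 - 320) + 2524 = -311 + 2524 = 2213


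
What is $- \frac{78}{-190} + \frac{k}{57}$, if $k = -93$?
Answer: $- \frac{116}{95} \approx -1.2211$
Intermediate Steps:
$- \frac{78}{-190} + \frac{k}{57} = - \frac{78}{-190} - \frac{93}{57} = \left(-78\right) \left(- \frac{1}{190}\right) - \frac{31}{19} = \frac{39}{95} - \frac{31}{19} = - \frac{116}{95}$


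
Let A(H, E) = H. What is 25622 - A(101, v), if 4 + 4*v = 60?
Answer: 25521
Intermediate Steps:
v = 14 (v = -1 + (¼)*60 = -1 + 15 = 14)
25622 - A(101, v) = 25622 - 1*101 = 25622 - 101 = 25521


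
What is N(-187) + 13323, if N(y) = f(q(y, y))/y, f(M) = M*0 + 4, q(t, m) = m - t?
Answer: 2491397/187 ≈ 13323.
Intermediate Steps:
f(M) = 4 (f(M) = 0 + 4 = 4)
N(y) = 4/y
N(-187) + 13323 = 4/(-187) + 13323 = 4*(-1/187) + 13323 = -4/187 + 13323 = 2491397/187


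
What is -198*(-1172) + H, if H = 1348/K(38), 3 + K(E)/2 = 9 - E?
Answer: 3712559/16 ≈ 2.3204e+5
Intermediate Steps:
K(E) = 12 - 2*E (K(E) = -6 + 2*(9 - E) = -6 + (18 - 2*E) = 12 - 2*E)
H = -337/16 (H = 1348/(12 - 2*38) = 1348/(12 - 76) = 1348/(-64) = 1348*(-1/64) = -337/16 ≈ -21.063)
-198*(-1172) + H = -198*(-1172) - 337/16 = 232056 - 337/16 = 3712559/16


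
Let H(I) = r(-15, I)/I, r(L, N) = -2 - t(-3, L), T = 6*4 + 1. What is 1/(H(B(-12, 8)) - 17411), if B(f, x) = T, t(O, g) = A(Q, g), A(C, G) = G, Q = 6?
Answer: -25/435262 ≈ -5.7437e-5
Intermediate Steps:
T = 25 (T = 24 + 1 = 25)
t(O, g) = g
B(f, x) = 25
r(L, N) = -2 - L
H(I) = 13/I (H(I) = (-2 - 1*(-15))/I = (-2 + 15)/I = 13/I)
1/(H(B(-12, 8)) - 17411) = 1/(13/25 - 17411) = 1/(-435262/25) = -25/435262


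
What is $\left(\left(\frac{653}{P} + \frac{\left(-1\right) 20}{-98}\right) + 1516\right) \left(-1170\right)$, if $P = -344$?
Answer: $- \frac{14932206315}{8428} \approx -1.7717 \cdot 10^{6}$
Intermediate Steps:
$\left(\left(\frac{653}{P} + \frac{\left(-1\right) 20}{-98}\right) + 1516\right) \left(-1170\right) = \left(\left(\frac{653}{-344} + \frac{\left(-1\right) 20}{-98}\right) + 1516\right) \left(-1170\right) = \left(\left(653 \left(- \frac{1}{344}\right) - - \frac{10}{49}\right) + 1516\right) \left(-1170\right) = \left(\left(- \frac{653}{344} + \frac{10}{49}\right) + 1516\right) \left(-1170\right) = \left(- \frac{28557}{16856} + 1516\right) \left(-1170\right) = \frac{25525139}{16856} \left(-1170\right) = - \frac{14932206315}{8428}$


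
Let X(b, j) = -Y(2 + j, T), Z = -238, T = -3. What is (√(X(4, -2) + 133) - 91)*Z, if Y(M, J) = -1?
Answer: 21658 - 238*√134 ≈ 18903.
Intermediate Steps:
X(b, j) = 1 (X(b, j) = -1*(-1) = 1)
(√(X(4, -2) + 133) - 91)*Z = (√(1 + 133) - 91)*(-238) = (√134 - 91)*(-238) = (-91 + √134)*(-238) = 21658 - 238*√134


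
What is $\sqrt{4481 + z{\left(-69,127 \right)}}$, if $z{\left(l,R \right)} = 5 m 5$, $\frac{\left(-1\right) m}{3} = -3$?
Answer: $\sqrt{4706} \approx 68.6$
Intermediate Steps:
$m = 9$ ($m = \left(-3\right) \left(-3\right) = 9$)
$z{\left(l,R \right)} = 225$ ($z{\left(l,R \right)} = 5 \cdot 9 \cdot 5 = 45 \cdot 5 = 225$)
$\sqrt{4481 + z{\left(-69,127 \right)}} = \sqrt{4481 + 225} = \sqrt{4706}$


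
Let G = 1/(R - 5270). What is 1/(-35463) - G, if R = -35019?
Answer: -4826/1428768807 ≈ -3.3777e-6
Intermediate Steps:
G = -1/40289 (G = 1/(-35019 - 5270) = 1/(-40289) = -1/40289 ≈ -2.4821e-5)
1/(-35463) - G = 1/(-35463) - 1*(-1/40289) = -1/35463 + 1/40289 = -4826/1428768807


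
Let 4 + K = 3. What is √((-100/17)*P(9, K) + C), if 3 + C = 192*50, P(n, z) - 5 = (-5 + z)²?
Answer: √2703833/17 ≈ 96.725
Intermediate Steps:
K = -1 (K = -4 + 3 = -1)
P(n, z) = 5 + (-5 + z)²
C = 9597 (C = -3 + 192*50 = -3 + 9600 = 9597)
√((-100/17)*P(9, K) + C) = √((-100/17)*(5 + (-5 - 1)²) + 9597) = √((-100*1/17)*(5 + (-6)²) + 9597) = √(-100*(5 + 36)/17 + 9597) = √(-100/17*41 + 9597) = √(-4100/17 + 9597) = √(159049/17) = √2703833/17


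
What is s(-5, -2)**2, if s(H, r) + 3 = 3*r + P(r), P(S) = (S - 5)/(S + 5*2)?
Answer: 6241/64 ≈ 97.516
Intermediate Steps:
P(S) = (-5 + S)/(10 + S) (P(S) = (-5 + S)/(S + 10) = (-5 + S)/(10 + S))
s(H, r) = -3 + 3*r + (-5 + r)/(10 + r) (s(H, r) = -3 + (3*r + (-5 + r)/(10 + r)) = -3 + 3*r + (-5 + r)/(10 + r))
s(-5, -2)**2 = ((-35 + 3*(-2)**2 + 28*(-2))/(10 - 2))**2 = ((-35 + 3*4 - 56)/8)**2 = ((-35 + 12 - 56)/8)**2 = ((1/8)*(-79))**2 = (-79/8)**2 = 6241/64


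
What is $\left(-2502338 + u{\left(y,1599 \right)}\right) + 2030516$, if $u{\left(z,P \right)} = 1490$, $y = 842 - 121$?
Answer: $-470332$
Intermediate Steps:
$y = 721$
$\left(-2502338 + u{\left(y,1599 \right)}\right) + 2030516 = \left(-2502338 + 1490\right) + 2030516 = -2500848 + 2030516 = -470332$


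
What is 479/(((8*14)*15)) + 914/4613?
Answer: 535021/1107120 ≈ 0.48325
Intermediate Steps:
479/(((8*14)*15)) + 914/4613 = 479/((112*15)) + 914*(1/4613) = 479/1680 + 914/4613 = 535021/1107120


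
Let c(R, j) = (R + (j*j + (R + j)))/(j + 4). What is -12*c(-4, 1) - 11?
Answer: 17/5 ≈ 3.4000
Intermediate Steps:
c(R, j) = (j + j² + 2*R)/(4 + j) (c(R, j) = (R + (j² + (R + j)))/(4 + j) = (R + (R + j + j²))/(4 + j) = (j + j² + 2*R)/(4 + j))
-12*c(-4, 1) - 11 = -12*(1 + 1² + 2*(-4))/(4 + 1) - 11 = -12*(1 + 1 - 8)/5 - 11 = -12*(-6)/5 - 11 = -12*(-6/5) - 11 = 72/5 - 11 = 17/5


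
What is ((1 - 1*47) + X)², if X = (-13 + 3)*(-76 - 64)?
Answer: 1833316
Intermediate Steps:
X = 1400 (X = -10*(-140) = 1400)
((1 - 1*47) + X)² = ((1 - 1*47) + 1400)² = ((1 - 47) + 1400)² = (-46 + 1400)² = 1354² = 1833316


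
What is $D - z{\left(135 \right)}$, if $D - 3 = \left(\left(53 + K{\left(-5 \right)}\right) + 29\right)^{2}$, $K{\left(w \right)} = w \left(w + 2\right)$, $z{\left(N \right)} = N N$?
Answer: $-8813$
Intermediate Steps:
$z{\left(N \right)} = N^{2}$
$K{\left(w \right)} = w \left(2 + w\right)$
$D = 9412$ ($D = 3 + \left(\left(53 - 5 \left(2 - 5\right)\right) + 29\right)^{2} = 3 + \left(\left(53 - -15\right) + 29\right)^{2} = 3 + \left(\left(53 + 15\right) + 29\right)^{2} = 3 + \left(68 + 29\right)^{2} = 3 + 97^{2} = 3 + 9409 = 9412$)
$D - z{\left(135 \right)} = 9412 - 135^{2} = 9412 - 18225 = -8813$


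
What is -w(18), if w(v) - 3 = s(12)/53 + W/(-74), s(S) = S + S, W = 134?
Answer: -3220/1961 ≈ -1.6420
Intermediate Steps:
s(S) = 2*S
w(v) = 3220/1961 (w(v) = 3 + ((2*12)/53 + 134/(-74)) = 3 + (24*(1/53) + 134*(-1/74)) = 3 + (24/53 - 67/37) = 3 - 2663/1961 = 3220/1961)
-w(18) = -1*3220/1961 = -3220/1961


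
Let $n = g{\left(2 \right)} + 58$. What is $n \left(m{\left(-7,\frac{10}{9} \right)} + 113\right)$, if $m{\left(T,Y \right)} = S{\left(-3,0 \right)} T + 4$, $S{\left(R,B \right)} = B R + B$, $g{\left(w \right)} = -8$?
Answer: $5850$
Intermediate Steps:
$S{\left(R,B \right)} = B + B R$
$m{\left(T,Y \right)} = 4$ ($m{\left(T,Y \right)} = 0 \left(1 - 3\right) T + 4 = 0 \left(-2\right) T + 4 = 0 T + 4 = 0 + 4 = 4$)
$n = 50$ ($n = -8 + 58 = 50$)
$n \left(m{\left(-7,\frac{10}{9} \right)} + 113\right) = 50 \left(4 + 113\right) = 50 \cdot 117 = 5850$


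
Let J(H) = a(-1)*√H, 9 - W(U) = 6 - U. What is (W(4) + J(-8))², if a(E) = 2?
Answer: 17 + 56*I*√2 ≈ 17.0 + 79.196*I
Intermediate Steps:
W(U) = 3 + U (W(U) = 9 - (6 - U) = 9 + (-6 + U) = 3 + U)
J(H) = 2*√H
(W(4) + J(-8))² = ((3 + 4) + 2*√(-8))² = (7 + 2*(2*I*√2))² = (7 + 4*I*√2)²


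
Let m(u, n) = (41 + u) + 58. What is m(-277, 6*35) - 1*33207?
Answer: -33385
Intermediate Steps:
m(u, n) = 99 + u
m(-277, 6*35) - 1*33207 = (99 - 277) - 1*33207 = -178 - 33207 = -33385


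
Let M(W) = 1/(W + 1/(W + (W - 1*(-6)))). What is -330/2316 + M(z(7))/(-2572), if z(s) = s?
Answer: -4988395/34995918 ≈ -0.14254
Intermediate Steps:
M(W) = 1/(W + 1/(6 + 2*W)) (M(W) = 1/(W + 1/(W + (W + 6))) = 1/(W + 1/(W + (6 + W))) = 1/(W + 1/(6 + 2*W)))
-330/2316 + M(z(7))/(-2572) = -330/2316 + (2*(3 + 7)/(1 + 2*7**2 + 6*7))/(-2572) = -330*1/2316 + (2*10/(1 + 2*49 + 42))*(-1/2572) = -55/386 + (2*10/(1 + 98 + 42))*(-1/2572) = -55/386 + (2*10/141)*(-1/2572) = -55/386 + (2*(1/141)*10)*(-1/2572) = -55/386 + (20/141)*(-1/2572) = -55/386 - 5/90663 = -4988395/34995918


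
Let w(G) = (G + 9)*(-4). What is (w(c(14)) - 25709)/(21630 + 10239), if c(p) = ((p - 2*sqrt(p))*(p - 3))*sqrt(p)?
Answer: -8171/10623 - 616*sqrt(14)/31869 ≈ -0.84150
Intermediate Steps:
c(p) = sqrt(p)*(-3 + p)*(p - 2*sqrt(p)) (c(p) = ((p - 2*sqrt(p))*(-3 + p))*sqrt(p) = ((-3 + p)*(p - 2*sqrt(p)))*sqrt(p) = sqrt(p)*(-3 + p)*(p - 2*sqrt(p)))
w(G) = -36 - 4*G (w(G) = (9 + G)*(-4) = -36 - 4*G)
(w(c(14)) - 25709)/(21630 + 10239) = ((-36 - 4*(14**(5/2) - 42*sqrt(14) - 2*14**2 + 6*14)) - 25709)/(21630 + 10239) = ((-36 - 4*(196*sqrt(14) - 42*sqrt(14) - 2*196 + 84)) - 25709)/31869 = ((-36 - 4*(196*sqrt(14) - 42*sqrt(14) - 392 + 84)) - 25709)*(1/31869) = ((-36 - 4*(-308 + 154*sqrt(14))) - 25709)*(1/31869) = ((-36 + (1232 - 616*sqrt(14))) - 25709)*(1/31869) = ((1196 - 616*sqrt(14)) - 25709)*(1/31869) = (-24513 - 616*sqrt(14))*(1/31869) = -8171/10623 - 616*sqrt(14)/31869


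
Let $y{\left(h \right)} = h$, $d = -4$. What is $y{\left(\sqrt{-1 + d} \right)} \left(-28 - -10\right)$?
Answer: $- 18 i \sqrt{5} \approx - 40.249 i$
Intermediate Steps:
$y{\left(\sqrt{-1 + d} \right)} \left(-28 - -10\right) = \sqrt{-1 - 4} \left(-28 - -10\right) = \sqrt{-5} \left(-28 + 10\right) = i \sqrt{5} \left(-18\right) = - 18 i \sqrt{5}$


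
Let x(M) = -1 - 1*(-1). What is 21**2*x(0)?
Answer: 0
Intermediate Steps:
x(M) = 0 (x(M) = -1 + 1 = 0)
21**2*x(0) = 21**2*0 = 441*0 = 0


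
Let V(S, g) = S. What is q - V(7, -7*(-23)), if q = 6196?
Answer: 6189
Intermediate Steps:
q - V(7, -7*(-23)) = 6196 - 1*7 = 6196 - 7 = 6189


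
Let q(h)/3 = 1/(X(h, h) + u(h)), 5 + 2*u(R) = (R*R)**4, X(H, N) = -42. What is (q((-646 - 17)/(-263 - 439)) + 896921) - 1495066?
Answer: -582474106052321791/973800733823 ≈ -5.9815e+5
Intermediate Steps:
u(R) = -5/2 + R**8/2 (u(R) = -5/2 + (R*R)**4/2 = -5/2 + (R**2)**4/2 = -5/2 + R**8/2)
q(h) = 3/(-89/2 + h**8/2) (q(h) = 3/(-42 + (-5/2 + h**8/2)) = 3/(-89/2 + h**8/2))
(q((-646 - 17)/(-263 - 439)) + 896921) - 1495066 = (6/(-89 + ((-646 - 17)/(-263 - 439))**8) + 896921) - 1495066 = (6/(-89 + (-663/(-702))**8) + 896921) - 1495066 = (6/(-89 + (-663*(-1/702))**8) + 896921) - 1495066 = (6/(-89 + (17/18)**8) + 896921) - 1495066 = (6/(-89 + 6975757441/11019960576) + 896921) - 1495066 = (6/(-973800733823/11019960576) + 896921) - 1495066 = (6*(-11019960576/973800733823) + 896921) - 1495066 = (-66119763456/973800733823 + 896921) - 1495066 = 873422261861495527/973800733823 - 1495066 = -582474106052321791/973800733823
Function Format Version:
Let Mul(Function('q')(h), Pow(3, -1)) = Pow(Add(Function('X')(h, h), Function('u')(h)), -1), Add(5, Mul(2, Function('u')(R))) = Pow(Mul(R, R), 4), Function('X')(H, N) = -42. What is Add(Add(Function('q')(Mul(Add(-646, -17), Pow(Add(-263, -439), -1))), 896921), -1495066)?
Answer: Rational(-582474106052321791, 973800733823) ≈ -5.9815e+5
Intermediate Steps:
Function('u')(R) = Add(Rational(-5, 2), Mul(Rational(1, 2), Pow(R, 8))) (Function('u')(R) = Add(Rational(-5, 2), Mul(Rational(1, 2), Pow(Mul(R, R), 4))) = Add(Rational(-5, 2), Mul(Rational(1, 2), Pow(Pow(R, 2), 4))) = Add(Rational(-5, 2), Mul(Rational(1, 2), Pow(R, 8))))
Function('q')(h) = Mul(3, Pow(Add(Rational(-89, 2), Mul(Rational(1, 2), Pow(h, 8))), -1)) (Function('q')(h) = Mul(3, Pow(Add(-42, Add(Rational(-5, 2), Mul(Rational(1, 2), Pow(h, 8)))), -1)) = Mul(3, Pow(Add(Rational(-89, 2), Mul(Rational(1, 2), Pow(h, 8))), -1)))
Add(Add(Function('q')(Mul(Add(-646, -17), Pow(Add(-263, -439), -1))), 896921), -1495066) = Add(Add(Mul(6, Pow(Add(-89, Pow(Mul(Add(-646, -17), Pow(Add(-263, -439), -1)), 8)), -1)), 896921), -1495066) = Add(Add(Mul(6, Pow(Add(-89, Pow(Mul(-663, Pow(-702, -1)), 8)), -1)), 896921), -1495066) = Add(Add(Mul(6, Pow(Add(-89, Pow(Mul(-663, Rational(-1, 702)), 8)), -1)), 896921), -1495066) = Add(Add(Mul(6, Pow(Add(-89, Pow(Rational(17, 18), 8)), -1)), 896921), -1495066) = Add(Add(Mul(6, Pow(Add(-89, Rational(6975757441, 11019960576)), -1)), 896921), -1495066) = Add(Add(Mul(6, Pow(Rational(-973800733823, 11019960576), -1)), 896921), -1495066) = Add(Add(Mul(6, Rational(-11019960576, 973800733823)), 896921), -1495066) = Add(Add(Rational(-66119763456, 973800733823), 896921), -1495066) = Add(Rational(873422261861495527, 973800733823), -1495066) = Rational(-582474106052321791, 973800733823)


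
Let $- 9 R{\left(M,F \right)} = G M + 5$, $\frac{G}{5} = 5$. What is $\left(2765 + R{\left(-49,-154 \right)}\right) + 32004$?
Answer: $\frac{314141}{9} \approx 34905.0$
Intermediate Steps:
$G = 25$ ($G = 5 \cdot 5 = 25$)
$R{\left(M,F \right)} = - \frac{5}{9} - \frac{25 M}{9}$ ($R{\left(M,F \right)} = - \frac{25 M + 5}{9} = - \frac{5 + 25 M}{9} = - \frac{5}{9} - \frac{25 M}{9}$)
$\left(2765 + R{\left(-49,-154 \right)}\right) + 32004 = \left(2765 - - \frac{1220}{9}\right) + 32004 = \left(2765 + \left(- \frac{5}{9} + \frac{1225}{9}\right)\right) + 32004 = \left(2765 + \frac{1220}{9}\right) + 32004 = \frac{26105}{9} + 32004 = \frac{314141}{9}$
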